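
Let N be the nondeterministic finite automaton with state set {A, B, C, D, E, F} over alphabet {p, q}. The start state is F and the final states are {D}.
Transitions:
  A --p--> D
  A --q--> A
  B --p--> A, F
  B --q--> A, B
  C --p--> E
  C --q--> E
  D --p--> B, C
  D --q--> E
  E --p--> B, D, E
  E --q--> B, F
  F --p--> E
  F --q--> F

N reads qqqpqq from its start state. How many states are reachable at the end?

Start: {F}
read q: {F}
read q: {F}
read q: {F}
read p: {E}
read q: {B, F}
read q: {A, B, F}
Final reachable set {A, B, F} has 3 states.

3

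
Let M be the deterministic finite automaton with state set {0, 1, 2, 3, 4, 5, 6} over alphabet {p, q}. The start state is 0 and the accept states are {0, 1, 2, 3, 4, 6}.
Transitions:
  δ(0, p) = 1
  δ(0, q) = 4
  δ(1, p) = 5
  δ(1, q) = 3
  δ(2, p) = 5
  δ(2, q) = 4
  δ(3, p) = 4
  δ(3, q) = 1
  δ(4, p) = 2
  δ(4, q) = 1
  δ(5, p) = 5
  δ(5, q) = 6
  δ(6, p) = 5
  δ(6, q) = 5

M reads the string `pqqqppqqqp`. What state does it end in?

4

0 --p--> 1
1 --q--> 3
3 --q--> 1
1 --q--> 3
3 --p--> 4
4 --p--> 2
2 --q--> 4
4 --q--> 1
1 --q--> 3
3 --p--> 4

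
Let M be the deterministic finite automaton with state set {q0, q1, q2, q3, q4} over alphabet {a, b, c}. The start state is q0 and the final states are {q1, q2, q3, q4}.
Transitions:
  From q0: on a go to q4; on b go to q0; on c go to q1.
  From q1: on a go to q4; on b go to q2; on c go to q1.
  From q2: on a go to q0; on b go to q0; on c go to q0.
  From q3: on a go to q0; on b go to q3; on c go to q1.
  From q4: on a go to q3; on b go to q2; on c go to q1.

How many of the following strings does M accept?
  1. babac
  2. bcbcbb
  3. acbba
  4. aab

babac: accepted
bcbcbb: rejected
acbba: accepted
aab: accepted

3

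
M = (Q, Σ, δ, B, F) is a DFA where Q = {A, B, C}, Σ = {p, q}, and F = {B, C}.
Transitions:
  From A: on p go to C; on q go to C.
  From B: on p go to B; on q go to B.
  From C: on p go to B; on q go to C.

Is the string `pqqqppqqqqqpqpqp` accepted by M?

B --p--> B
B --q--> B
B --q--> B
B --q--> B
B --p--> B
B --p--> B
B --q--> B
B --q--> B
B --q--> B
B --q--> B
B --q--> B
B --p--> B
B --q--> B
B --p--> B
B --q--> B
B --p--> B
End in state B, which is an accepting state.

accepted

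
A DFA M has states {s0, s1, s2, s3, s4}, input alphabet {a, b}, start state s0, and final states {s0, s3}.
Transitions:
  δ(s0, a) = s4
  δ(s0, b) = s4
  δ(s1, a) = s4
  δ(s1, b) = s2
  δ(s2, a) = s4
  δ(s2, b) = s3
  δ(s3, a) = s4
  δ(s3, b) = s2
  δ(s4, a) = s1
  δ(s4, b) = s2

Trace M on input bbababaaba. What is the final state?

s4

s0 --b--> s4
s4 --b--> s2
s2 --a--> s4
s4 --b--> s2
s2 --a--> s4
s4 --b--> s2
s2 --a--> s4
s4 --a--> s1
s1 --b--> s2
s2 --a--> s4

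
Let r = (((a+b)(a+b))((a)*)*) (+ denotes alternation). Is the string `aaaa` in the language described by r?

Split as aa·aa: ((a+b)(a+b)) matches aa and ((a)*)* matches aa.

yes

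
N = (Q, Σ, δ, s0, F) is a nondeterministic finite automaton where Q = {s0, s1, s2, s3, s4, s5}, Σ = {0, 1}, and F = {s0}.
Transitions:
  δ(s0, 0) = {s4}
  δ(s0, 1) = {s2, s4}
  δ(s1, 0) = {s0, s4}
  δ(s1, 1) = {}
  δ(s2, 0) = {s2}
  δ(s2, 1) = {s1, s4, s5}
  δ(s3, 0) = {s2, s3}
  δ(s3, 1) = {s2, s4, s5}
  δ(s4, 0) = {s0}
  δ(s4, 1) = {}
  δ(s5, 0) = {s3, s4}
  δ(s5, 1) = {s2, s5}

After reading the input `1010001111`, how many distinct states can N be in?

4

Start: {s0}
read 1: {s2, s4}
read 0: {s0, s2}
read 1: {s1, s2, s4, s5}
read 0: {s0, s2, s3, s4}
read 0: {s0, s2, s3, s4}
read 0: {s0, s2, s3, s4}
read 1: {s1, s2, s4, s5}
read 1: {s1, s2, s4, s5}
read 1: {s1, s2, s4, s5}
read 1: {s1, s2, s4, s5}
Final reachable set {s1, s2, s4, s5} has 4 states.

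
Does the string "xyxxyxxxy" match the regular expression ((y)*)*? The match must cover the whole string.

no

xyxxyxxxy cannot be split into zero or more pieces each matching (y)*.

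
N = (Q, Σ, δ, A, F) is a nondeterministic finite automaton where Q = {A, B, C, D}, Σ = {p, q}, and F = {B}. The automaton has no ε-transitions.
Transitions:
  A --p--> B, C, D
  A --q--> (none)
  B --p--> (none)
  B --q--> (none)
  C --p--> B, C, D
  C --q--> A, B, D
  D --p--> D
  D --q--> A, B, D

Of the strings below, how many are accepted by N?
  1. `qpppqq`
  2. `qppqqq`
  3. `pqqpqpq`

`qpppqq`: rejected
`qppqqq`: rejected
`pqqpqpq`: accepted

1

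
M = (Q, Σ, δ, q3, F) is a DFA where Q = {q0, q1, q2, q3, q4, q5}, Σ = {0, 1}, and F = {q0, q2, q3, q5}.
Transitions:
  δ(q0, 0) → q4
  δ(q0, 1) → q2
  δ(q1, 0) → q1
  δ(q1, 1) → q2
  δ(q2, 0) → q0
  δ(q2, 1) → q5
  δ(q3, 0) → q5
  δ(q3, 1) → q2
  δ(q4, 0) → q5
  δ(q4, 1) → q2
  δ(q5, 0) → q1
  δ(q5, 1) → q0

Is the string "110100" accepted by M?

rejected

q3 --1--> q2
q2 --1--> q5
q5 --0--> q1
q1 --1--> q2
q2 --0--> q0
q0 --0--> q4
End in state q4, which is not an accepting state.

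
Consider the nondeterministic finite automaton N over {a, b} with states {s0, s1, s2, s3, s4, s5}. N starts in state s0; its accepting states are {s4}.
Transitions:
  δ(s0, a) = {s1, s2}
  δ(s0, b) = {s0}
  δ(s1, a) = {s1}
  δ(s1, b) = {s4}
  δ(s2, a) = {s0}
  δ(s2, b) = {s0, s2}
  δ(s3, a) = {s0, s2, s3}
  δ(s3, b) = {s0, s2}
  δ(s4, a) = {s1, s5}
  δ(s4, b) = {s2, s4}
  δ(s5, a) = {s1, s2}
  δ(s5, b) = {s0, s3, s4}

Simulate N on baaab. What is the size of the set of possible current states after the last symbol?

3

Start: {s0}
read b: {s0}
read a: {s1, s2}
read a: {s0, s1}
read a: {s1, s2}
read b: {s0, s2, s4}
Final reachable set {s0, s2, s4} has 3 states.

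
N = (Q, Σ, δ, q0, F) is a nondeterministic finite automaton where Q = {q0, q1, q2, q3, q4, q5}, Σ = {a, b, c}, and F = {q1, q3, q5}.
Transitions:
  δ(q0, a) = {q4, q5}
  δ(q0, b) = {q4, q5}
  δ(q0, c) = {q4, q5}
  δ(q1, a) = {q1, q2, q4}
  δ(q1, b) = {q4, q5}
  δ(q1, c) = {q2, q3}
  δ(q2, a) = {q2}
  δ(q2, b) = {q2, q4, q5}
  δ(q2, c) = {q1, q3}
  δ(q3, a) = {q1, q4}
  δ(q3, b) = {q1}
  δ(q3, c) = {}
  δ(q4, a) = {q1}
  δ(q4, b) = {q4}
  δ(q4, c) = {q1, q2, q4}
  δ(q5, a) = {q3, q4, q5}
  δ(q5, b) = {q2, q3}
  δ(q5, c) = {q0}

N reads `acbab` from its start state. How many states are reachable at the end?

Start: {q0}
read a: {q4, q5}
read c: {q0, q1, q2, q4}
read b: {q2, q4, q5}
read a: {q1, q2, q3, q4, q5}
read b: {q1, q2, q3, q4, q5}
Final reachable set {q1, q2, q3, q4, q5} has 5 states.

5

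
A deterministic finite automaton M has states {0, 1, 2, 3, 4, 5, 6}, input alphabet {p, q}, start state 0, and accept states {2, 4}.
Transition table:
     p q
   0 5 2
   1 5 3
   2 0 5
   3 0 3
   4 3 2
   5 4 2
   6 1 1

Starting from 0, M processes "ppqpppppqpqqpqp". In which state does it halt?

0

0 --p--> 5
5 --p--> 4
4 --q--> 2
2 --p--> 0
0 --p--> 5
5 --p--> 4
4 --p--> 3
3 --p--> 0
0 --q--> 2
2 --p--> 0
0 --q--> 2
2 --q--> 5
5 --p--> 4
4 --q--> 2
2 --p--> 0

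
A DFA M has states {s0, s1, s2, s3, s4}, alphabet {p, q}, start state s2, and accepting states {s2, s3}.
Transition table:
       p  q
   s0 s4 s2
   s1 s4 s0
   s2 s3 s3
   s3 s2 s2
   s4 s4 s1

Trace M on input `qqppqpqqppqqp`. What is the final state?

s2 --q--> s3
s3 --q--> s2
s2 --p--> s3
s3 --p--> s2
s2 --q--> s3
s3 --p--> s2
s2 --q--> s3
s3 --q--> s2
s2 --p--> s3
s3 --p--> s2
s2 --q--> s3
s3 --q--> s2
s2 --p--> s3

s3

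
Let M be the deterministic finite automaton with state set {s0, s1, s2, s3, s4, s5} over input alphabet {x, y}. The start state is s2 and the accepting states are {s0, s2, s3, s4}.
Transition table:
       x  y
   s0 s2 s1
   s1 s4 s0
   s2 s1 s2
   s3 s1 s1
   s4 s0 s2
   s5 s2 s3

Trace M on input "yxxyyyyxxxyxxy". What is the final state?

s1

s2 --y--> s2
s2 --x--> s1
s1 --x--> s4
s4 --y--> s2
s2 --y--> s2
s2 --y--> s2
s2 --y--> s2
s2 --x--> s1
s1 --x--> s4
s4 --x--> s0
s0 --y--> s1
s1 --x--> s4
s4 --x--> s0
s0 --y--> s1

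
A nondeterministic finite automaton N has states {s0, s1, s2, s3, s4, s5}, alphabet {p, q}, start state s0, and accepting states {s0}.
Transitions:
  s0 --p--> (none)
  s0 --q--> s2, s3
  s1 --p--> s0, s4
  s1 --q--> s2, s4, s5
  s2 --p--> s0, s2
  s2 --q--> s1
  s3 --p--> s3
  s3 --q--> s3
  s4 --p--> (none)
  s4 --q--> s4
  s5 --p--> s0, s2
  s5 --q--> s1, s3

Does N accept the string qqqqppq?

rejected

Start: {s0}
read q: {s2, s3}
read q: {s1, s3}
read q: {s2, s3, s4, s5}
read q: {s1, s3, s4}
read p: {s0, s3, s4}
read p: {s3}
read q: {s3}
Reachable ∩ accepting = {} — empty.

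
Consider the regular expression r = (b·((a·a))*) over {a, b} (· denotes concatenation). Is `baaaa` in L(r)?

yes

Split as b·aaaa: b matches b and ((a·a))* matches aaaa.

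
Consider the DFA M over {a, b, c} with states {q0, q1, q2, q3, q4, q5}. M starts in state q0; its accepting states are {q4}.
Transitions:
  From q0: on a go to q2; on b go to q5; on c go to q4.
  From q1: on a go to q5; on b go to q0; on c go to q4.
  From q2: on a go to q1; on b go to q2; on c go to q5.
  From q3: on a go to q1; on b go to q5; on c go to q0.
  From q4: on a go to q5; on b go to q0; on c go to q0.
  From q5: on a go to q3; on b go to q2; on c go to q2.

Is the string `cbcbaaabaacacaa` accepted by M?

rejected

q0 --c--> q4
q4 --b--> q0
q0 --c--> q4
q4 --b--> q0
q0 --a--> q2
q2 --a--> q1
q1 --a--> q5
q5 --b--> q2
q2 --a--> q1
q1 --a--> q5
q5 --c--> q2
q2 --a--> q1
q1 --c--> q4
q4 --a--> q5
q5 --a--> q3
End in state q3, which is not an accepting state.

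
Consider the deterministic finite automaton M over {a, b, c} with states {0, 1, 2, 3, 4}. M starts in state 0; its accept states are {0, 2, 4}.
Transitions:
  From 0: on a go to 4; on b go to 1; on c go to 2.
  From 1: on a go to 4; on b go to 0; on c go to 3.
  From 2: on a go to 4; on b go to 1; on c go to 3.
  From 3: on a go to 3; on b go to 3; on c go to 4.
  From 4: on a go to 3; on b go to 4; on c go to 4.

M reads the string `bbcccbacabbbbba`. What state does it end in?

0 --b--> 1
1 --b--> 0
0 --c--> 2
2 --c--> 3
3 --c--> 4
4 --b--> 4
4 --a--> 3
3 --c--> 4
4 --a--> 3
3 --b--> 3
3 --b--> 3
3 --b--> 3
3 --b--> 3
3 --b--> 3
3 --a--> 3

3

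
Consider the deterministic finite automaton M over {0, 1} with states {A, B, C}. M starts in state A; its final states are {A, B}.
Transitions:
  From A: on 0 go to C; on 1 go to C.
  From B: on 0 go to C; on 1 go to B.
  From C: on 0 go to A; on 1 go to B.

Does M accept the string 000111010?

rejected

A --0--> C
C --0--> A
A --0--> C
C --1--> B
B --1--> B
B --1--> B
B --0--> C
C --1--> B
B --0--> C
End in state C, which is not an accepting state.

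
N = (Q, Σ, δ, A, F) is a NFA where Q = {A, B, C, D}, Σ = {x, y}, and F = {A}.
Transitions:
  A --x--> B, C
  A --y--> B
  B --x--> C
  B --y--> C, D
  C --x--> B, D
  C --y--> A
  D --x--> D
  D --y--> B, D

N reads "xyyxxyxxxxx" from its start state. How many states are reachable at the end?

3

Start: {A}
read x: {B, C}
read y: {A, C, D}
read y: {A, B, D}
read x: {B, C, D}
read x: {B, C, D}
read y: {A, B, C, D}
read x: {B, C, D}
read x: {B, C, D}
read x: {B, C, D}
read x: {B, C, D}
read x: {B, C, D}
Final reachable set {B, C, D} has 3 states.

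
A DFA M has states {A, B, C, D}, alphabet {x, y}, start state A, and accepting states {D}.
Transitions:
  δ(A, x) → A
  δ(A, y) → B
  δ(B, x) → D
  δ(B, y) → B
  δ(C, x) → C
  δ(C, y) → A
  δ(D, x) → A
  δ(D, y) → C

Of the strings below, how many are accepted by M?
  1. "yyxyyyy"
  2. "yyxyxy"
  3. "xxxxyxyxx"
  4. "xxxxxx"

"yyxyyyy": rejected
"yyxyxy": rejected
"xxxxyxyxx": rejected
"xxxxxx": rejected

0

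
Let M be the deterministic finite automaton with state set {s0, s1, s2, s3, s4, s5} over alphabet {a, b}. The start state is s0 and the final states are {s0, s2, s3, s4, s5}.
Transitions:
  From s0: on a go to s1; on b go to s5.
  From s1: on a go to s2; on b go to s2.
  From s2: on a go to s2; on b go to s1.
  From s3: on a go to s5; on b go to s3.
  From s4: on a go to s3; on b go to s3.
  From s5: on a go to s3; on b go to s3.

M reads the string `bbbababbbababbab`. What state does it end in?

s0 --b--> s5
s5 --b--> s3
s3 --b--> s3
s3 --a--> s5
s5 --b--> s3
s3 --a--> s5
s5 --b--> s3
s3 --b--> s3
s3 --b--> s3
s3 --a--> s5
s5 --b--> s3
s3 --a--> s5
s5 --b--> s3
s3 --b--> s3
s3 --a--> s5
s5 --b--> s3

s3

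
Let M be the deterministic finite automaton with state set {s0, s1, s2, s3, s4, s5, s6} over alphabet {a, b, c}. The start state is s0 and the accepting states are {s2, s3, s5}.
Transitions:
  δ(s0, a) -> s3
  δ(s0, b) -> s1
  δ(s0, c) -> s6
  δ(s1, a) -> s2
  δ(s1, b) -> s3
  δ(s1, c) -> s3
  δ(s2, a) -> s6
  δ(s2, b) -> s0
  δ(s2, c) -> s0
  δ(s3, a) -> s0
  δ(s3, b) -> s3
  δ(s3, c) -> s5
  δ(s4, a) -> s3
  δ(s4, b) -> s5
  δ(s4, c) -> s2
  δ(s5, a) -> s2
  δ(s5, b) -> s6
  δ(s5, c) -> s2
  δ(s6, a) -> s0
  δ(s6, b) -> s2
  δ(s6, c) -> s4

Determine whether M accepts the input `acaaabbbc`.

s0 --a--> s3
s3 --c--> s5
s5 --a--> s2
s2 --a--> s6
s6 --a--> s0
s0 --b--> s1
s1 --b--> s3
s3 --b--> s3
s3 --c--> s5
End in state s5, which is an accepting state.

accepted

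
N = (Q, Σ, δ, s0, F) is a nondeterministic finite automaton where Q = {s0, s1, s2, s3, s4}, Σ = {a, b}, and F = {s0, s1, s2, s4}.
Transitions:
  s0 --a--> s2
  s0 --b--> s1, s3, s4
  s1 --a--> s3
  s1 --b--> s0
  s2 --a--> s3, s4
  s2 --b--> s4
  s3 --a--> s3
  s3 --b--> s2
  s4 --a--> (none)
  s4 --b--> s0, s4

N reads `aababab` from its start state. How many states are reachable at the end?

Start: {s0}
read a: {s2}
read a: {s3, s4}
read b: {s0, s2, s4}
read a: {s2, s3, s4}
read b: {s0, s2, s4}
read a: {s2, s3, s4}
read b: {s0, s2, s4}
Final reachable set {s0, s2, s4} has 3 states.

3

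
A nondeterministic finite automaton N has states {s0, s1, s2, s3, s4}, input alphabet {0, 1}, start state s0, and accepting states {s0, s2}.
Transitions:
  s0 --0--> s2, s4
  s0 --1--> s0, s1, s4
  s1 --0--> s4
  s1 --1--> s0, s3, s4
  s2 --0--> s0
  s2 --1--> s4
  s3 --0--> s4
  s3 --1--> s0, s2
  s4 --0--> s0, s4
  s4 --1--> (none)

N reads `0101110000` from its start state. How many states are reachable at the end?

Start: {s0}
read 0: {s2, s4}
read 1: {s4}
read 0: {s0, s4}
read 1: {s0, s1, s4}
read 1: {s0, s1, s3, s4}
read 1: {s0, s1, s2, s3, s4}
read 0: {s0, s2, s4}
read 0: {s0, s2, s4}
read 0: {s0, s2, s4}
read 0: {s0, s2, s4}
Final reachable set {s0, s2, s4} has 3 states.

3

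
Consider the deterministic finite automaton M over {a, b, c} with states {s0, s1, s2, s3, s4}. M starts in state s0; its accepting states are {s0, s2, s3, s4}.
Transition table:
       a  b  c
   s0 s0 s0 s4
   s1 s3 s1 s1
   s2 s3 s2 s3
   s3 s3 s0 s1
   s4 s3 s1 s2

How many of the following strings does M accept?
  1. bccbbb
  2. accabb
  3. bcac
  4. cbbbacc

2

bccbbb: accepted
accabb: accepted
bcac: rejected
cbbbacc: rejected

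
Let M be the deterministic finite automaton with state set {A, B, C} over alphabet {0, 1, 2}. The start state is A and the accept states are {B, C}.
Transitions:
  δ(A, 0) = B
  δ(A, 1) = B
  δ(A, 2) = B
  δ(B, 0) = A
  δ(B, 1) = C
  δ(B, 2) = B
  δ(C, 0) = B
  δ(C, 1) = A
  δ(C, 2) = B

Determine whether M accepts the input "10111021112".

A --1--> B
B --0--> A
A --1--> B
B --1--> C
C --1--> A
A --0--> B
B --2--> B
B --1--> C
C --1--> A
A --1--> B
B --2--> B
End in state B, which is an accepting state.

accepted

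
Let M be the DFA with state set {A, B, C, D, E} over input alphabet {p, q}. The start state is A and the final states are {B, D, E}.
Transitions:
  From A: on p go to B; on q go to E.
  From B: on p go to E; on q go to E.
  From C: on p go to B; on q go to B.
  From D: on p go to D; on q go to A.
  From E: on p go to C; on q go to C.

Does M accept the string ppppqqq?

A --p--> B
B --p--> E
E --p--> C
C --p--> B
B --q--> E
E --q--> C
C --q--> B
End in state B, which is an accepting state.

accepted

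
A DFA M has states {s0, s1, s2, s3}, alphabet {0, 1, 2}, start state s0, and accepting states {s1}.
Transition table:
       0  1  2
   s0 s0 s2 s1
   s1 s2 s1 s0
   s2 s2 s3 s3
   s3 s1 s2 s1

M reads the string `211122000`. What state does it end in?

s0 --2--> s1
s1 --1--> s1
s1 --1--> s1
s1 --1--> s1
s1 --2--> s0
s0 --2--> s1
s1 --0--> s2
s2 --0--> s2
s2 --0--> s2

s2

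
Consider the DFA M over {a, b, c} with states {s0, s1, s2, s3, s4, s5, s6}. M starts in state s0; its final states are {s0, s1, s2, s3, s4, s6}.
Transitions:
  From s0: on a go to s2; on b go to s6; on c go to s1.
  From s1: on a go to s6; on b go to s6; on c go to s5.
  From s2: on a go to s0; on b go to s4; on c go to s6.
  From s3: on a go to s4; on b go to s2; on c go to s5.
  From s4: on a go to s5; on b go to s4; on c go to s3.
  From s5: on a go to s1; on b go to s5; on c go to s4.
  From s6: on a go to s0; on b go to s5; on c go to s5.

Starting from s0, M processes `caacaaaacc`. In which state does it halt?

s0 --c--> s1
s1 --a--> s6
s6 --a--> s0
s0 --c--> s1
s1 --a--> s6
s6 --a--> s0
s0 --a--> s2
s2 --a--> s0
s0 --c--> s1
s1 --c--> s5

s5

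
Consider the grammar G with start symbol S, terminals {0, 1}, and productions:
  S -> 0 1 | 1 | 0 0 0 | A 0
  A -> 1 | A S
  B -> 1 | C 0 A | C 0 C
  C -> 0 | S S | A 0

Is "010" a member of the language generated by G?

no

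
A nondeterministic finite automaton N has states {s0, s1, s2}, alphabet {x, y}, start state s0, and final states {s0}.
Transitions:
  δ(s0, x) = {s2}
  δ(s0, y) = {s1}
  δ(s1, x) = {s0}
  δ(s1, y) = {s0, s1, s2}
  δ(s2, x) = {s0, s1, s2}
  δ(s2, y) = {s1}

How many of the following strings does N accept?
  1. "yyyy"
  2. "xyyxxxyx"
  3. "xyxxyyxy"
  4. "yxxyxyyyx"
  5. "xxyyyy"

"yyyy": accepted
"xyyxxxyx": accepted
"xyxxyyxy": accepted
"yxxyxyyyx": accepted
"xxyyyy": accepted

5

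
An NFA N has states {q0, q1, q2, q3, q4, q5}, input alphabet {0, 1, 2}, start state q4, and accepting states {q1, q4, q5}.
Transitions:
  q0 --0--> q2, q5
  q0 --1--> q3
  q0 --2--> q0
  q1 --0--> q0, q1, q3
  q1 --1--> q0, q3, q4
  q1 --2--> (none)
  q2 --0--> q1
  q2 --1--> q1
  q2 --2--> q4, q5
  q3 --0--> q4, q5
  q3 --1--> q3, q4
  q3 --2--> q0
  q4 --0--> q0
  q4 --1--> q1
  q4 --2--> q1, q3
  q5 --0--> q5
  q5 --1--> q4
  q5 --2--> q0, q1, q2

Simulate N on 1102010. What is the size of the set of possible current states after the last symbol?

Start: {q4}
read 1: {q1}
read 1: {q0, q3, q4}
read 0: {q0, q2, q4, q5}
read 2: {q0, q1, q2, q3, q4, q5}
read 0: {q0, q1, q2, q3, q4, q5}
read 1: {q0, q1, q3, q4}
read 0: {q0, q1, q2, q3, q4, q5}
Final reachable set {q0, q1, q2, q3, q4, q5} has 6 states.

6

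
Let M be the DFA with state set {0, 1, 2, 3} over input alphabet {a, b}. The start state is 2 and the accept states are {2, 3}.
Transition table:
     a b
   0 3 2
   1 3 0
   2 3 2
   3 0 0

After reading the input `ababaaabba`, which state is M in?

3

2 --a--> 3
3 --b--> 0
0 --a--> 3
3 --b--> 0
0 --a--> 3
3 --a--> 0
0 --a--> 3
3 --b--> 0
0 --b--> 2
2 --a--> 3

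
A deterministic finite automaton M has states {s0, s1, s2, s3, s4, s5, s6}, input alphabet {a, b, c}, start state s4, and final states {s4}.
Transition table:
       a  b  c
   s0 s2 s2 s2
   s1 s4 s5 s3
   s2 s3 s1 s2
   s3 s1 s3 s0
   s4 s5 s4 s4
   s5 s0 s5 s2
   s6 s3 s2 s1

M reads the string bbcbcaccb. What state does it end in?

s4 --b--> s4
s4 --b--> s4
s4 --c--> s4
s4 --b--> s4
s4 --c--> s4
s4 --a--> s5
s5 --c--> s2
s2 --c--> s2
s2 --b--> s1

s1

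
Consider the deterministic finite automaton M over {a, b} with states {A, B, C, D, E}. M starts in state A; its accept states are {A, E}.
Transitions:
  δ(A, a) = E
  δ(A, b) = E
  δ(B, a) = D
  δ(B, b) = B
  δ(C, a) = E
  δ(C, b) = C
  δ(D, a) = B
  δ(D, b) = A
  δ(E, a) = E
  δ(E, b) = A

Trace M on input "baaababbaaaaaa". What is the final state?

E

A --b--> E
E --a--> E
E --a--> E
E --a--> E
E --b--> A
A --a--> E
E --b--> A
A --b--> E
E --a--> E
E --a--> E
E --a--> E
E --a--> E
E --a--> E
E --a--> E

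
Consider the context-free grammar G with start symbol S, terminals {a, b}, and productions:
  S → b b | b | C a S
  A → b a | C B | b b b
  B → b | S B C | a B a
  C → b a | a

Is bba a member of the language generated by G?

no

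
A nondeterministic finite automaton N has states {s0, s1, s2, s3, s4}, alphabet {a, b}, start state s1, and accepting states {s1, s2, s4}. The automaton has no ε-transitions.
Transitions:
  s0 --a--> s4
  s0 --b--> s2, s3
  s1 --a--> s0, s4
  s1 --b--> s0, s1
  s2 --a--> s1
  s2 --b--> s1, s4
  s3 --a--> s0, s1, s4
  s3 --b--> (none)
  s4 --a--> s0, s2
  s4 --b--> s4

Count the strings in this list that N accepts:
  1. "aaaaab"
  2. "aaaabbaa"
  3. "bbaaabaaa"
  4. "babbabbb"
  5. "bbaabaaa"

"aaaaab": accepted
"aaaabbaa": accepted
"bbaaabaaa": accepted
"babbabbb": accepted
"bbaabaaa": accepted

5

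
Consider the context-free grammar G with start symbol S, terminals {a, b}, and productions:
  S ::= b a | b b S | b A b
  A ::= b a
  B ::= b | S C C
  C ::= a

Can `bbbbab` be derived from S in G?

S ⇒ bbS ⇒ bbbAb ⇒ bbbbab

yes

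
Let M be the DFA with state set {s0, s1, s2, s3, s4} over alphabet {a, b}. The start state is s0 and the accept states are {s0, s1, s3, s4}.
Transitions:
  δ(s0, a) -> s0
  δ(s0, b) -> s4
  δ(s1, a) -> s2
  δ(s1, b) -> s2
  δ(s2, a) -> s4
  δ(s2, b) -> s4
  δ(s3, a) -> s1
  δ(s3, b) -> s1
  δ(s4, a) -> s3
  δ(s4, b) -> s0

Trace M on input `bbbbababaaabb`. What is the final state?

s0 --b--> s4
s4 --b--> s0
s0 --b--> s4
s4 --b--> s0
s0 --a--> s0
s0 --b--> s4
s4 --a--> s3
s3 --b--> s1
s1 --a--> s2
s2 --a--> s4
s4 --a--> s3
s3 --b--> s1
s1 --b--> s2

s2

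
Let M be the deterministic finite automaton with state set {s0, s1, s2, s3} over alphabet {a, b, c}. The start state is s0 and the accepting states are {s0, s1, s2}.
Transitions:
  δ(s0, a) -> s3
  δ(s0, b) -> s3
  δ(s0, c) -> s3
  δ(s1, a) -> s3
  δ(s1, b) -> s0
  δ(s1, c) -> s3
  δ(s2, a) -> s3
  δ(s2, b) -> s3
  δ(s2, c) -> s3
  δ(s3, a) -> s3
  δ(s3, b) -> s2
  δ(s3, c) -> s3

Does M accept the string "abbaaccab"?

accepted

s0 --a--> s3
s3 --b--> s2
s2 --b--> s3
s3 --a--> s3
s3 --a--> s3
s3 --c--> s3
s3 --c--> s3
s3 --a--> s3
s3 --b--> s2
End in state s2, which is an accepting state.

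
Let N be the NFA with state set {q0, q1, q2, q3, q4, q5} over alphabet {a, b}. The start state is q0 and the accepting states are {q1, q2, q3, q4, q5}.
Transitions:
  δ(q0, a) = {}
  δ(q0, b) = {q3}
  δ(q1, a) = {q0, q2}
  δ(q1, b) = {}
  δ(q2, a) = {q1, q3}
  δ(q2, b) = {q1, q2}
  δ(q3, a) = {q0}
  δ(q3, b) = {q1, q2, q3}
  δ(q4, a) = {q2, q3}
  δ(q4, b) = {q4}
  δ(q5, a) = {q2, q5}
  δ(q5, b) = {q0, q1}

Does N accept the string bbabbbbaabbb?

accepted

Start: {q0}
read b: {q3}
read b: {q1, q2, q3}
read a: {q0, q1, q2, q3}
read b: {q1, q2, q3}
read b: {q1, q2, q3}
read b: {q1, q2, q3}
read b: {q1, q2, q3}
read a: {q0, q1, q2, q3}
read a: {q0, q1, q2, q3}
read b: {q1, q2, q3}
read b: {q1, q2, q3}
read b: {q1, q2, q3}
Reachable ∩ accepting = {q1, q2, q3} — nonempty.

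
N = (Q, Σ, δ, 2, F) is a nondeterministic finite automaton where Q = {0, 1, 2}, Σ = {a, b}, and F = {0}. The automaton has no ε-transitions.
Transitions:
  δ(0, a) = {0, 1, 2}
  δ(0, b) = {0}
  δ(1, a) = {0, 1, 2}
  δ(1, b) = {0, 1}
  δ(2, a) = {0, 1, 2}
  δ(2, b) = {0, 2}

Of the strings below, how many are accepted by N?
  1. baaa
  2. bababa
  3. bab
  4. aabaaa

4

baaa: accepted
bababa: accepted
bab: accepted
aabaaa: accepted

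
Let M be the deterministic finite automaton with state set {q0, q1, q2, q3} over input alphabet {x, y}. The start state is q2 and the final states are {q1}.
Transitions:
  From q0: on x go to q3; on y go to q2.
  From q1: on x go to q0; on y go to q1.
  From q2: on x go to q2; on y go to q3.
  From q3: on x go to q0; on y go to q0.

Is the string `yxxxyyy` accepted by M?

q2 --y--> q3
q3 --x--> q0
q0 --x--> q3
q3 --x--> q0
q0 --y--> q2
q2 --y--> q3
q3 --y--> q0
End in state q0, which is not an accepting state.

rejected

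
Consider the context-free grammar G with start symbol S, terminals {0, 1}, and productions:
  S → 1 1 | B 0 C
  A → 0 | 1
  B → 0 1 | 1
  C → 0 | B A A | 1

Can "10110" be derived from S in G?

S ⇒ B0C ⇒ 10C ⇒ 10BAA ⇒ 101AA ⇒ 1011A ⇒ 10110

yes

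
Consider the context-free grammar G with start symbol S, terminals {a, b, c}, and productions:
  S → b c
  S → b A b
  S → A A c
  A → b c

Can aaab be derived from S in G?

no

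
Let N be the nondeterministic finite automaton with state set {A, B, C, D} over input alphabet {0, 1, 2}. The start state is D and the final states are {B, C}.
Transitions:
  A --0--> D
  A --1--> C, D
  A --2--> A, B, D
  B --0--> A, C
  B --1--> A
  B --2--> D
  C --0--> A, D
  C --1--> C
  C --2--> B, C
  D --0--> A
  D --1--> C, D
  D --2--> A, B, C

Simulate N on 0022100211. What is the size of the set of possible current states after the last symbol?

Start: {D}
read 0: {A}
read 0: {D}
read 2: {A, B, C}
read 2: {A, B, C, D}
read 1: {A, C, D}
read 0: {A, D}
read 0: {A, D}
read 2: {A, B, C, D}
read 1: {A, C, D}
read 1: {C, D}
Final reachable set {C, D} has 2 states.

2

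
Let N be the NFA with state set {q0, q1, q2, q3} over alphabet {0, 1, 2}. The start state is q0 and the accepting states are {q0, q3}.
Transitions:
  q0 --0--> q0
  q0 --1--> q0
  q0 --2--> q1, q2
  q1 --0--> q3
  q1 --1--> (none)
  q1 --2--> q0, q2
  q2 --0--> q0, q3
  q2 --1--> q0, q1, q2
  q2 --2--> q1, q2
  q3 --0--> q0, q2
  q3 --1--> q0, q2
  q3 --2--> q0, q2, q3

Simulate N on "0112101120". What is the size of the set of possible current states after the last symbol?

Start: {q0}
read 0: {q0}
read 1: {q0}
read 1: {q0}
read 2: {q1, q2}
read 1: {q0, q1, q2}
read 0: {q0, q3}
read 1: {q0, q2}
read 1: {q0, q1, q2}
read 2: {q0, q1, q2}
read 0: {q0, q3}
Final reachable set {q0, q3} has 2 states.

2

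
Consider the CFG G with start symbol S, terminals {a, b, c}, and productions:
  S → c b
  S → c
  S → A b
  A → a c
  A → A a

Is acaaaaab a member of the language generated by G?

yes

S ⇒ Ab ⇒ Aab ⇒ Aaab ⇒ Aaaab ⇒ Aaaaab ⇒ Aaaaaab ⇒ acaaaaab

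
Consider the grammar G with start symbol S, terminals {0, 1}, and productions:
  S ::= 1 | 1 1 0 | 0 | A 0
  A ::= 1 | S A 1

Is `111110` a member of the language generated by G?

S ⇒ A0 ⇒ SA10 ⇒ 1A10 ⇒ 1SA110 ⇒ 11A110 ⇒ 111110

yes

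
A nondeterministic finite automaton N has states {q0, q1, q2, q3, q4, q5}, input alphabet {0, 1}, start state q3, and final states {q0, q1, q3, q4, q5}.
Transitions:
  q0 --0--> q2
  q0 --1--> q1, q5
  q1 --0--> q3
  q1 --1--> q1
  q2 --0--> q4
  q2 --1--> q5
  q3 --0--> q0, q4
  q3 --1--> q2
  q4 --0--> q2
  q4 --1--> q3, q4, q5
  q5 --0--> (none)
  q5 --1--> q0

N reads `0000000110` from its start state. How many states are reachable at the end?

Start: {q3}
read 0: {q0, q4}
read 0: {q2}
read 0: {q4}
read 0: {q2}
read 0: {q4}
read 0: {q2}
read 0: {q4}
read 1: {q3, q4, q5}
read 1: {q0, q2, q3, q4, q5}
read 0: {q0, q2, q4}
Final reachable set {q0, q2, q4} has 3 states.

3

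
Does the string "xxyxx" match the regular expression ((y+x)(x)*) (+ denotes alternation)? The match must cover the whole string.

no

No split of xxyxx into u·v has (y+x) matching u and (x)* matching v.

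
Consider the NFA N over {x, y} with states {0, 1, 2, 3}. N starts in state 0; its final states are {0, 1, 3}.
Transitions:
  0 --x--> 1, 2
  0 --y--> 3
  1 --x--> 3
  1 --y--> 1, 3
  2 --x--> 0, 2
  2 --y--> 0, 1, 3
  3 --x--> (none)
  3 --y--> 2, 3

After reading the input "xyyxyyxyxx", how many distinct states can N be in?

4

Start: {0}
read x: {1, 2}
read y: {0, 1, 3}
read y: {1, 2, 3}
read x: {0, 2, 3}
read y: {0, 1, 2, 3}
read y: {0, 1, 2, 3}
read x: {0, 1, 2, 3}
read y: {0, 1, 2, 3}
read x: {0, 1, 2, 3}
read x: {0, 1, 2, 3}
Final reachable set {0, 1, 2, 3} has 4 states.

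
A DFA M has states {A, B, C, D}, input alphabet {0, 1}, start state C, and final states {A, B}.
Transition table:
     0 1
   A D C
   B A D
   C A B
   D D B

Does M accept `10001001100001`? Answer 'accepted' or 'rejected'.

C --1--> B
B --0--> A
A --0--> D
D --0--> D
D --1--> B
B --0--> A
A --0--> D
D --1--> B
B --1--> D
D --0--> D
D --0--> D
D --0--> D
D --0--> D
D --1--> B
End in state B, which is an accepting state.

accepted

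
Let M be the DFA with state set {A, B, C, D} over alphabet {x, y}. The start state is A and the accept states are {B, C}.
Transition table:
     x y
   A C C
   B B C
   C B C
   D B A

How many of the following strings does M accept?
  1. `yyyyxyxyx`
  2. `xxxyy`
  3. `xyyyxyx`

`yyyyxyxyx`: accepted
`xxxyy`: accepted
`xyyyxyx`: accepted

3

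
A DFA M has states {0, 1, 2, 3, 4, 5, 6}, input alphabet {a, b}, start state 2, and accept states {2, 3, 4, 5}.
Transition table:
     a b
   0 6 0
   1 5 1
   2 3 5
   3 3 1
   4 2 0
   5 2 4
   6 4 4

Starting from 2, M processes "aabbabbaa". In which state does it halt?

4

2 --a--> 3
3 --a--> 3
3 --b--> 1
1 --b--> 1
1 --a--> 5
5 --b--> 4
4 --b--> 0
0 --a--> 6
6 --a--> 4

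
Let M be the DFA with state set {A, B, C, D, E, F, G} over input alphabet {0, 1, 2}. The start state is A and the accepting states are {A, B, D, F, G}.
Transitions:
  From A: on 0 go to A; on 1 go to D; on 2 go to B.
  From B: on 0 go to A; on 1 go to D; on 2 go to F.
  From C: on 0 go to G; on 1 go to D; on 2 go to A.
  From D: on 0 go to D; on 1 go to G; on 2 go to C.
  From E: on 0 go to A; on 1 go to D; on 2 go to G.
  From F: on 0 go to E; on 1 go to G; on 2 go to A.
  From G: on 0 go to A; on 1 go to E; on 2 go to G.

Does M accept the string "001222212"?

A --0--> A
A --0--> A
A --1--> D
D --2--> C
C --2--> A
A --2--> B
B --2--> F
F --1--> G
G --2--> G
End in state G, which is an accepting state.

accepted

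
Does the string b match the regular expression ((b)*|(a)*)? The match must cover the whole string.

The left alternative (b)* matches b.

yes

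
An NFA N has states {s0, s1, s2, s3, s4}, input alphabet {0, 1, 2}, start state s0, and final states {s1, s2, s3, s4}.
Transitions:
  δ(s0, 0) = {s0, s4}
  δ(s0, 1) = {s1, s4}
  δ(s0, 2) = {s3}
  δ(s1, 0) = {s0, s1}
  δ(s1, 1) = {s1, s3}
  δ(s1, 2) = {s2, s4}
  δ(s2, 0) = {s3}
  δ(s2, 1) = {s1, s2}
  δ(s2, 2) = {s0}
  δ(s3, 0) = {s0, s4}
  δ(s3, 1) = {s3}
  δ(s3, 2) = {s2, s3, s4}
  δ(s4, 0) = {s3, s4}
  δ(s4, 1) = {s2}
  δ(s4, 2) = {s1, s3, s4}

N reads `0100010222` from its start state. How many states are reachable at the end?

Start: {s0}
read 0: {s0, s4}
read 1: {s1, s2, s4}
read 0: {s0, s1, s3, s4}
read 0: {s0, s1, s3, s4}
read 0: {s0, s1, s3, s4}
read 1: {s1, s2, s3, s4}
read 0: {s0, s1, s3, s4}
read 2: {s1, s2, s3, s4}
read 2: {s0, s1, s2, s3, s4}
read 2: {s0, s1, s2, s3, s4}
Final reachable set {s0, s1, s2, s3, s4} has 5 states.

5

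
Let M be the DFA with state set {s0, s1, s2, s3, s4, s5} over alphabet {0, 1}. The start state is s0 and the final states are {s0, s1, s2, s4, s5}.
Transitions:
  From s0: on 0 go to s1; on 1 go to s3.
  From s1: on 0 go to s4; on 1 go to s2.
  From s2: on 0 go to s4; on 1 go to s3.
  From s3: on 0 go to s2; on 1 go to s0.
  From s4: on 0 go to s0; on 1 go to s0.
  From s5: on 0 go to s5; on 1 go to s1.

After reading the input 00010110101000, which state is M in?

s0 --0--> s1
s1 --0--> s4
s4 --0--> s0
s0 --1--> s3
s3 --0--> s2
s2 --1--> s3
s3 --1--> s0
s0 --0--> s1
s1 --1--> s2
s2 --0--> s4
s4 --1--> s0
s0 --0--> s1
s1 --0--> s4
s4 --0--> s0

s0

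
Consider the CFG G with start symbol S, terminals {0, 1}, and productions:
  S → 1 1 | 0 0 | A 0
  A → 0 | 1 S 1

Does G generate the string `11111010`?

S ⇒ A0 ⇒ 1S10 ⇒ 1A010 ⇒ 11S1010 ⇒ 11111010

yes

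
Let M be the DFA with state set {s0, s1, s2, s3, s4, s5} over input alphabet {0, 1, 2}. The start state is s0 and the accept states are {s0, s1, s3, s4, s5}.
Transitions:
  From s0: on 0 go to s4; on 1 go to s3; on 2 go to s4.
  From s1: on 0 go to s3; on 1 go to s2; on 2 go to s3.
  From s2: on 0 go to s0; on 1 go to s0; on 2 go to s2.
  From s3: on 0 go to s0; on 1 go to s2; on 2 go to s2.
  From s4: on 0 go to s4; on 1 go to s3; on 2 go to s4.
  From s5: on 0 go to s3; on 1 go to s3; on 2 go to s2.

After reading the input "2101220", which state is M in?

s0

s0 --2--> s4
s4 --1--> s3
s3 --0--> s0
s0 --1--> s3
s3 --2--> s2
s2 --2--> s2
s2 --0--> s0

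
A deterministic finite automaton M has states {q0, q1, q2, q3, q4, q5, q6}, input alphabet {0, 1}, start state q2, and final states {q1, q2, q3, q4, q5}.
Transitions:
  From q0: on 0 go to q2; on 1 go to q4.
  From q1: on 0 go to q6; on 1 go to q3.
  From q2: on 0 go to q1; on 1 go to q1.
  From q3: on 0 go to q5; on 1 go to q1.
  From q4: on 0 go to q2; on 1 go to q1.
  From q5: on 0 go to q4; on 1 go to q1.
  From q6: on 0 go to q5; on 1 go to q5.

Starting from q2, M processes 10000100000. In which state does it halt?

q2 --1--> q1
q1 --0--> q6
q6 --0--> q5
q5 --0--> q4
q4 --0--> q2
q2 --1--> q1
q1 --0--> q6
q6 --0--> q5
q5 --0--> q4
q4 --0--> q2
q2 --0--> q1

q1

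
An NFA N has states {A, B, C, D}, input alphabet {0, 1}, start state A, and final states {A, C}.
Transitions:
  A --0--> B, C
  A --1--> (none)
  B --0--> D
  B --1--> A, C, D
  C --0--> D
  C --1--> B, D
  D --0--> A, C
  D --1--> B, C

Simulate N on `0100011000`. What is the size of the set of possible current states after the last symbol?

4

Start: {A}
read 0: {B, C}
read 1: {A, B, C, D}
read 0: {A, B, C, D}
read 0: {A, B, C, D}
read 0: {A, B, C, D}
read 1: {A, B, C, D}
read 1: {A, B, C, D}
read 0: {A, B, C, D}
read 0: {A, B, C, D}
read 0: {A, B, C, D}
Final reachable set {A, B, C, D} has 4 states.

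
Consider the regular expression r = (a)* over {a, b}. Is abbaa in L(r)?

no

abbaa cannot be split into zero or more pieces each matching a.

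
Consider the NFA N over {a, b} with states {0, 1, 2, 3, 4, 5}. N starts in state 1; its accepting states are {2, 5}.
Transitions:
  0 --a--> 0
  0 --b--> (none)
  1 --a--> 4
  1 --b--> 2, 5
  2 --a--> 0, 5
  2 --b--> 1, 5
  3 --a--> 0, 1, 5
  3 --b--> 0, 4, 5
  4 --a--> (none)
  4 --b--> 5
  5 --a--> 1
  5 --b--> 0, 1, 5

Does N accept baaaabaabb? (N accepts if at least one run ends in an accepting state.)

Start: {1}
read b: {2, 5}
read a: {0, 1, 5}
read a: {0, 1, 4}
read a: {0, 4}
read a: {0}
read b: {}
The reachable set is empty and stays empty for the remaining 4 symbols.
Reachable ∩ accepting = {} — empty.

rejected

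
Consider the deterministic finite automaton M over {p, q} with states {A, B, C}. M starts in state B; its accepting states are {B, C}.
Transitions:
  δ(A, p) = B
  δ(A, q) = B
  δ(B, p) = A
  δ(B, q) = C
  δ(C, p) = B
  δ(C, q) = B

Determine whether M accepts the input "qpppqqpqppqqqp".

accepted

B --q--> C
C --p--> B
B --p--> A
A --p--> B
B --q--> C
C --q--> B
B --p--> A
A --q--> B
B --p--> A
A --p--> B
B --q--> C
C --q--> B
B --q--> C
C --p--> B
End in state B, which is an accepting state.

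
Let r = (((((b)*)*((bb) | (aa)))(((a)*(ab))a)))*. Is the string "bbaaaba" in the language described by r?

yes

Split into 1 piece bbaaaba; each matches ((((b)*)*((bb)|(aa)))(((a)*(ab))a)).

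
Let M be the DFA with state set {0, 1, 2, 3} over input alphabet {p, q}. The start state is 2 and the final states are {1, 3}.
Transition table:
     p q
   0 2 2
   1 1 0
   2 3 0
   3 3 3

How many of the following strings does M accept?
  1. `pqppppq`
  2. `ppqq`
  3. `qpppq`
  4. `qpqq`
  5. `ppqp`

`pqppppq`: accepted
`ppqq`: accepted
`qpppq`: accepted
`qpqq`: rejected
`ppqp`: accepted

4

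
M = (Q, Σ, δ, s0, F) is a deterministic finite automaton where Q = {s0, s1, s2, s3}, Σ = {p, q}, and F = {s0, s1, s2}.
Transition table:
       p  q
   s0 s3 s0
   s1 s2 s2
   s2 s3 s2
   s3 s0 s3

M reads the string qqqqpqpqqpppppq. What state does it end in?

s0 --q--> s0
s0 --q--> s0
s0 --q--> s0
s0 --q--> s0
s0 --p--> s3
s3 --q--> s3
s3 --p--> s0
s0 --q--> s0
s0 --q--> s0
s0 --p--> s3
s3 --p--> s0
s0 --p--> s3
s3 --p--> s0
s0 --p--> s3
s3 --q--> s3

s3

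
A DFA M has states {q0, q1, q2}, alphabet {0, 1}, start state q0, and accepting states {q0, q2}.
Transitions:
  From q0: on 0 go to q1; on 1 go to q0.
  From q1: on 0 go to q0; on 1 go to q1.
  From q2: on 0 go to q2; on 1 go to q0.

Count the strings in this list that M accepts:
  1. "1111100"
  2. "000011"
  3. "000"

2

"1111100": accepted
"000011": accepted
"000": rejected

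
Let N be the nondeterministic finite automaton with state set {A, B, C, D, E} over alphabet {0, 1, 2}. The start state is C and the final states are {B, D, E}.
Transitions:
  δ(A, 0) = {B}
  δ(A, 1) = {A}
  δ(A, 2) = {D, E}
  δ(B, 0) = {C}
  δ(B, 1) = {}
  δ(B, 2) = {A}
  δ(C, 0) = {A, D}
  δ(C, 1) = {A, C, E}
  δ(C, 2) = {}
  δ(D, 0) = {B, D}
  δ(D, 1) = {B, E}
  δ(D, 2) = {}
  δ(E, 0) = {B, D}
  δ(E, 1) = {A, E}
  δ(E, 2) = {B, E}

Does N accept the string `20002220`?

rejected

Start: {C}
read 2: {}
The reachable set is empty and stays empty for the remaining 7 symbols.
Reachable ∩ accepting = {} — empty.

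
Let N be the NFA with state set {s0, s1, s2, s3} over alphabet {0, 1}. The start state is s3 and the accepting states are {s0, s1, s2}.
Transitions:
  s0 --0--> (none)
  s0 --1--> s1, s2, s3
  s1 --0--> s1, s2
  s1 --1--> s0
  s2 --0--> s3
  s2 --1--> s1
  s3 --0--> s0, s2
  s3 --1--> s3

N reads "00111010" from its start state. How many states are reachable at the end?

Start: {s3}
read 0: {s0, s2}
read 0: {s3}
read 1: {s3}
read 1: {s3}
read 1: {s3}
read 0: {s0, s2}
read 1: {s1, s2, s3}
read 0: {s0, s1, s2, s3}
Final reachable set {s0, s1, s2, s3} has 4 states.

4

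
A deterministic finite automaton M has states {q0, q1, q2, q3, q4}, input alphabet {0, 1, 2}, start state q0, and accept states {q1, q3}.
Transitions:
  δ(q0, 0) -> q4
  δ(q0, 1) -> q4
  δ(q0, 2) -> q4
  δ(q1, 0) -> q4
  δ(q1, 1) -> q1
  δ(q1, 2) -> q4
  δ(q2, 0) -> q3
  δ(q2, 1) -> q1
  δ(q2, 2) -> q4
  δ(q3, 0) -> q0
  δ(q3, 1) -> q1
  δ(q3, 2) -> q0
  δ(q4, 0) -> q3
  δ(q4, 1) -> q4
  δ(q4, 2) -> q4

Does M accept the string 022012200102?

q0 --0--> q4
q4 --2--> q4
q4 --2--> q4
q4 --0--> q3
q3 --1--> q1
q1 --2--> q4
q4 --2--> q4
q4 --0--> q3
q3 --0--> q0
q0 --1--> q4
q4 --0--> q3
q3 --2--> q0
End in state q0, which is not an accepting state.

rejected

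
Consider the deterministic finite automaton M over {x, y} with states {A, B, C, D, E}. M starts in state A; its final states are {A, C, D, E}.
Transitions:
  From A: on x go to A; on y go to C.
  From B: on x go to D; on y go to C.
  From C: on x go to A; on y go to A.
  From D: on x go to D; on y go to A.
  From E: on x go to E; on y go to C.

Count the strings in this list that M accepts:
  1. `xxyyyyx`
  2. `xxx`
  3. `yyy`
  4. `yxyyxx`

4

`xxyyyyx`: accepted
`xxx`: accepted
`yyy`: accepted
`yxyyxx`: accepted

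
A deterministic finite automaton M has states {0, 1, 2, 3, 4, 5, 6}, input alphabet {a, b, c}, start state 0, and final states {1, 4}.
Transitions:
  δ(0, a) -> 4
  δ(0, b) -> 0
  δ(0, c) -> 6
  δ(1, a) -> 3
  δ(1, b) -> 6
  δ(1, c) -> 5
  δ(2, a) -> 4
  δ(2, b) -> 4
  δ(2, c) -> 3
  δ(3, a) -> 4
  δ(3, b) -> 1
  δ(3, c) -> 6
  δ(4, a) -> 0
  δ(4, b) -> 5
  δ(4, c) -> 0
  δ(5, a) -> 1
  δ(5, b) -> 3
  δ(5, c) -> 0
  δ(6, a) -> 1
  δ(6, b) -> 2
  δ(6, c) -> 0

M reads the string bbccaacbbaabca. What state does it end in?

4

0 --b--> 0
0 --b--> 0
0 --c--> 6
6 --c--> 0
0 --a--> 4
4 --a--> 0
0 --c--> 6
6 --b--> 2
2 --b--> 4
4 --a--> 0
0 --a--> 4
4 --b--> 5
5 --c--> 0
0 --a--> 4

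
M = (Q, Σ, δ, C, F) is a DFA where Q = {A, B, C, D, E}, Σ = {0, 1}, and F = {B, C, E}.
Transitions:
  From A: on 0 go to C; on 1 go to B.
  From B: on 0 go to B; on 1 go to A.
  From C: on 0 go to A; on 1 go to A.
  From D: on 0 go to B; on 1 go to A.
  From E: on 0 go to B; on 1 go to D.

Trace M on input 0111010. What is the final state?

C --0--> A
A --1--> B
B --1--> A
A --1--> B
B --0--> B
B --1--> A
A --0--> C

C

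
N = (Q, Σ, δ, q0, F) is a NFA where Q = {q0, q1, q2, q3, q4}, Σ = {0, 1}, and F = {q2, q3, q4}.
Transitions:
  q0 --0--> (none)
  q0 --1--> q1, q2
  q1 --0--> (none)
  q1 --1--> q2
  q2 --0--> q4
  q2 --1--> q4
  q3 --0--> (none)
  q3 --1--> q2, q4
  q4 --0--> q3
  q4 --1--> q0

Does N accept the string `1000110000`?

rejected

Start: {q0}
read 1: {q1, q2}
read 0: {q4}
read 0: {q3}
read 0: {}
The reachable set is empty and stays empty for the remaining 6 symbols.
Reachable ∩ accepting = {} — empty.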